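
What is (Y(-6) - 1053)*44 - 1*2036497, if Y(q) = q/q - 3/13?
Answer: -27076337/13 ≈ -2.0828e+6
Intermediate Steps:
Y(q) = 10/13 (Y(q) = 1 - 3*1/13 = 1 - 3/13 = 10/13)
(Y(-6) - 1053)*44 - 1*2036497 = (10/13 - 1053)*44 - 1*2036497 = -13679/13*44 - 2036497 = -601876/13 - 2036497 = -27076337/13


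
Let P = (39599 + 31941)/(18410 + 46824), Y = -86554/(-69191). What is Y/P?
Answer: 1411565909/1237481035 ≈ 1.1407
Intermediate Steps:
Y = 86554/69191 (Y = -86554*(-1/69191) = 86554/69191 ≈ 1.2509)
P = 35770/32617 (P = 71540/65234 = 71540*(1/65234) = 35770/32617 ≈ 1.0967)
Y/P = 86554/(69191*(35770/32617)) = (86554/69191)*(32617/35770) = 1411565909/1237481035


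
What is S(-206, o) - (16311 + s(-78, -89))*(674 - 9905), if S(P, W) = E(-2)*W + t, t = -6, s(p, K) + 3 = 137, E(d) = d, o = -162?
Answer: 151804113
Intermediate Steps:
s(p, K) = 134 (s(p, K) = -3 + 137 = 134)
S(P, W) = -6 - 2*W (S(P, W) = -2*W - 6 = -6 - 2*W)
S(-206, o) - (16311 + s(-78, -89))*(674 - 9905) = (-6 - 2*(-162)) - (16311 + 134)*(674 - 9905) = (-6 + 324) - 16445*(-9231) = 318 - 1*(-151803795) = 318 + 151803795 = 151804113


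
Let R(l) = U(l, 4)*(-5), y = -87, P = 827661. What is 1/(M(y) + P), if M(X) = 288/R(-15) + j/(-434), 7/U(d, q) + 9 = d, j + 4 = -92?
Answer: 1085/898226697 ≈ 1.2079e-6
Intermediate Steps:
j = -96 (j = -4 - 92 = -96)
U(d, q) = 7/(-9 + d)
R(l) = -35/(-9 + l) (R(l) = (7/(-9 + l))*(-5) = -35/(-9 + l))
M(X) = 214512/1085 (M(X) = 288/((-35/(-9 - 15))) - 96/(-434) = 288/((-35/(-24))) - 96*(-1/434) = 288/((-35*(-1/24))) + 48/217 = 288/(35/24) + 48/217 = 288*(24/35) + 48/217 = 6912/35 + 48/217 = 214512/1085)
1/(M(y) + P) = 1/(214512/1085 + 827661) = 1/(898226697/1085) = 1085/898226697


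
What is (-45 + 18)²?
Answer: 729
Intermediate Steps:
(-45 + 18)² = (-27)² = 729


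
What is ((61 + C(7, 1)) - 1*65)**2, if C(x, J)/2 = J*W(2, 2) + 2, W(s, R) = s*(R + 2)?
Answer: 256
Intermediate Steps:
W(s, R) = s*(2 + R)
C(x, J) = 4 + 16*J (C(x, J) = 2*(J*(2*(2 + 2)) + 2) = 2*(J*(2*4) + 2) = 2*(J*8 + 2) = 2*(8*J + 2) = 2*(2 + 8*J) = 4 + 16*J)
((61 + C(7, 1)) - 1*65)**2 = ((61 + (4 + 16*1)) - 1*65)**2 = ((61 + (4 + 16)) - 65)**2 = ((61 + 20) - 65)**2 = (81 - 65)**2 = 16**2 = 256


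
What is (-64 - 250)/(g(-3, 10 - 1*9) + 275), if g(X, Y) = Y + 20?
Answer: -157/148 ≈ -1.0608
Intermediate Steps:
g(X, Y) = 20 + Y
(-64 - 250)/(g(-3, 10 - 1*9) + 275) = (-64 - 250)/((20 + (10 - 1*9)) + 275) = -314/((20 + (10 - 9)) + 275) = -314/((20 + 1) + 275) = -314/(21 + 275) = -314/296 = -314*1/296 = -157/148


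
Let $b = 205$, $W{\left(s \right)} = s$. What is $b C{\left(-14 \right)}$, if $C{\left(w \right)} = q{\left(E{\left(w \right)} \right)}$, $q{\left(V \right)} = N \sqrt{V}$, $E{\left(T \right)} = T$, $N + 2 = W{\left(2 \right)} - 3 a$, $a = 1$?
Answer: $- 615 i \sqrt{14} \approx - 2301.1 i$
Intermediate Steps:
$N = -3$ ($N = -2 + \left(2 - 3\right) = -2 - 1 = -3$)
$q{\left(V \right)} = - 3 \sqrt{V}$
$C{\left(w \right)} = - 3 \sqrt{w}$
$b C{\left(-14 \right)} = 205 \left(- 3 \sqrt{-14}\right) = 205 \left(- 3 i \sqrt{14}\right) = - 615 i \sqrt{14}$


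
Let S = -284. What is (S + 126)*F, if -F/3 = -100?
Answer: -47400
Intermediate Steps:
F = 300 (F = -3*(-100) = 300)
(S + 126)*F = (-284 + 126)*300 = -158*300 = -47400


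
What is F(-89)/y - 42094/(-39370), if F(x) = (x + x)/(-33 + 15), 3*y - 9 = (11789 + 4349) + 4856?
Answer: 1327902388/1240332165 ≈ 1.0706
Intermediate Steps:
y = 7001 (y = 3 + ((11789 + 4349) + 4856)/3 = 3 + (16138 + 4856)/3 = 3 + (1/3)*20994 = 3 + 6998 = 7001)
F(x) = -x/9 (F(x) = (2*x)/(-18) = (2*x)*(-1/18) = -x/9)
F(-89)/y - 42094/(-39370) = -1/9*(-89)/7001 - 42094/(-39370) = (89/9)*(1/7001) - 42094*(-1/39370) = 89/63009 + 21047/19685 = 1327902388/1240332165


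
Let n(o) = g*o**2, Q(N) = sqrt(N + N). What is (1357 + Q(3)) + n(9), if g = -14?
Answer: 223 + sqrt(6) ≈ 225.45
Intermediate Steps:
Q(N) = sqrt(2)*sqrt(N) (Q(N) = sqrt(2*N) = sqrt(2)*sqrt(N))
n(o) = -14*o**2
(1357 + Q(3)) + n(9) = (1357 + sqrt(2)*sqrt(3)) - 14*9**2 = (1357 + sqrt(6)) - 14*81 = (1357 + sqrt(6)) - 1134 = 223 + sqrt(6)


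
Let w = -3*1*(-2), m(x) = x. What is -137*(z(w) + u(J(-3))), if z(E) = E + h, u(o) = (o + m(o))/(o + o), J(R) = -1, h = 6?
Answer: -1781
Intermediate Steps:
u(o) = 1 (u(o) = (o + o)/(o + o) = (2*o)/((2*o)) = (2*o)*(1/(2*o)) = 1)
w = 6 (w = -3*(-2) = 6)
z(E) = 6 + E (z(E) = E + 6 = 6 + E)
-137*(z(w) + u(J(-3))) = -137*((6 + 6) + 1) = -137*(12 + 1) = -137*13 = -1781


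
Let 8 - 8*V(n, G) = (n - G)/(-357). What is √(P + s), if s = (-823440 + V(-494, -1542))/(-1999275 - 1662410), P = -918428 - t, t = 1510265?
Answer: I*√4150218624844644848138685/1307221545 ≈ 1558.4*I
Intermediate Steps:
P = -2428693 (P = -918428 - 1*1510265 = -918428 - 1510265 = -2428693)
V(n, G) = 1 - G/2856 + n/2856 (V(n, G) = 1 - (n - G)/(8*(-357)) = 1 - (n - G)*(-1)/(8*357) = 1 - (-n/357 + G/357)/8 = 1 + (-G/2856 + n/2856) = 1 - G/2856 + n/2856)
s = 293967592/1307221545 (s = (-823440 + (1 - 1/2856*(-1542) + (1/2856)*(-494)))/(-1999275 - 1662410) = (-823440 + (1 + 257/476 - 247/1428))/(-3661685) = (-823440 + 488/357)*(-1/3661685) = -293967592/357*(-1/3661685) = 293967592/1307221545 ≈ 0.22488)
√(P + s) = √(-2428693 + 293967592/1307221545) = √(-3174839521823093/1307221545) = I*√4150218624844644848138685/1307221545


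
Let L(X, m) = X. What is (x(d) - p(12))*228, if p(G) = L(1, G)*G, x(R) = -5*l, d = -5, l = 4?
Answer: -7296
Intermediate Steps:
x(R) = -20 (x(R) = -5*4 = -20)
p(G) = G (p(G) = 1*G = G)
(x(d) - p(12))*228 = (-20 - 1*12)*228 = (-20 - 12)*228 = -32*228 = -7296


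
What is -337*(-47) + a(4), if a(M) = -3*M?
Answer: 15827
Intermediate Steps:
-337*(-47) + a(4) = -337*(-47) - 3*4 = 15839 - 12 = 15827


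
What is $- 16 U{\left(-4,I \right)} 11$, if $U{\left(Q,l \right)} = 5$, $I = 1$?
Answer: $-880$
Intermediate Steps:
$- 16 U{\left(-4,I \right)} 11 = \left(-16\right) 5 \cdot 11 = \left(-80\right) 11 = -880$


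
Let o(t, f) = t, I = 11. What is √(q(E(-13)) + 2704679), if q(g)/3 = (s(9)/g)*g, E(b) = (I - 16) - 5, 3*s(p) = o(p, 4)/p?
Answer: 6*√75130 ≈ 1644.6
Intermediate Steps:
s(p) = ⅓ (s(p) = (p/p)/3 = (⅓)*1 = ⅓)
E(b) = -10 (E(b) = (11 - 16) - 5 = -5 - 5 = -10)
q(g) = 1 (q(g) = 3*((1/(3*g))*g) = 3*(⅓) = 1)
√(q(E(-13)) + 2704679) = √(1 + 2704679) = √2704680 = 6*√75130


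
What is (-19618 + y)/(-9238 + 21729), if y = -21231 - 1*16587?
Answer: -57436/12491 ≈ -4.5982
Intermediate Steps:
y = -37818 (y = -21231 - 16587 = -37818)
(-19618 + y)/(-9238 + 21729) = (-19618 - 37818)/(-9238 + 21729) = -57436/12491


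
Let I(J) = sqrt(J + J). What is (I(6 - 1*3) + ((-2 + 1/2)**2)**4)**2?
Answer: 43439937/65536 + 6561*sqrt(6)/128 ≈ 788.40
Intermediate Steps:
I(J) = sqrt(2)*sqrt(J) (I(J) = sqrt(2*J) = sqrt(2)*sqrt(J))
(I(6 - 1*3) + ((-2 + 1/2)**2)**4)**2 = (sqrt(2)*sqrt(6 - 1*3) + ((-2 + 1/2)**2)**4)**2 = (sqrt(2)*sqrt(6 - 3) + ((-2 + 1*(1/2))**2)**4)**2 = (sqrt(2)*sqrt(3) + ((-2 + 1/2)**2)**4)**2 = (sqrt(6) + ((-3/2)**2)**4)**2 = (sqrt(6) + (9/4)**4)**2 = (sqrt(6) + 6561/256)**2 = (6561/256 + sqrt(6))**2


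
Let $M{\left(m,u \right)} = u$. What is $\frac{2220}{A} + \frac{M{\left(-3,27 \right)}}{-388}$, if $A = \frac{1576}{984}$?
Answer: $\frac{105941961}{76436} \approx 1386.0$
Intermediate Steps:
$A = \frac{197}{123}$ ($A = 1576 \cdot \frac{1}{984} = \frac{197}{123} \approx 1.6016$)
$\frac{2220}{A} + \frac{M{\left(-3,27 \right)}}{-388} = \frac{2220}{\frac{197}{123}} + \frac{27}{-388} = 2220 \cdot \frac{123}{197} + 27 \left(- \frac{1}{388}\right) = \frac{273060}{197} - \frac{27}{388} = \frac{105941961}{76436}$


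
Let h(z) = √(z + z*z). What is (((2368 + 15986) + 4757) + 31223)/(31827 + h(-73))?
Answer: 576429406/337650891 - 108668*√146/337650891 ≈ 1.7033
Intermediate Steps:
h(z) = √(z + z²)
(((2368 + 15986) + 4757) + 31223)/(31827 + h(-73)) = (((2368 + 15986) + 4757) + 31223)/(31827 + √(-73*(1 - 73))) = ((18354 + 4757) + 31223)/(31827 + √(-73*(-72))) = (23111 + 31223)/(31827 + √5256) = 54334/(31827 + 6*√146)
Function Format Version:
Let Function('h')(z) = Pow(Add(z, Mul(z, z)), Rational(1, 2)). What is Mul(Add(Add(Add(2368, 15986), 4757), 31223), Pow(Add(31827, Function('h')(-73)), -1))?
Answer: Add(Rational(576429406, 337650891), Mul(Rational(-108668, 337650891), Pow(146, Rational(1, 2)))) ≈ 1.7033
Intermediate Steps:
Function('h')(z) = Pow(Add(z, Pow(z, 2)), Rational(1, 2))
Mul(Add(Add(Add(2368, 15986), 4757), 31223), Pow(Add(31827, Function('h')(-73)), -1)) = Mul(Add(Add(Add(2368, 15986), 4757), 31223), Pow(Add(31827, Pow(Mul(-73, Add(1, -73)), Rational(1, 2))), -1)) = Mul(Add(Add(18354, 4757), 31223), Pow(Add(31827, Pow(Mul(-73, -72), Rational(1, 2))), -1)) = Mul(Add(23111, 31223), Pow(Add(31827, Pow(5256, Rational(1, 2))), -1)) = Mul(54334, Pow(Add(31827, Mul(6, Pow(146, Rational(1, 2)))), -1))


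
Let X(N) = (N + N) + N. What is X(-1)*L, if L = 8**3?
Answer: -1536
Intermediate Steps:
L = 512
X(N) = 3*N (X(N) = 2*N + N = 3*N)
X(-1)*L = (3*(-1))*512 = -3*512 = -1536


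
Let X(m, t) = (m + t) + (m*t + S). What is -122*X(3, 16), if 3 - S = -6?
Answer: -9272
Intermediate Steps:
S = 9 (S = 3 - 1*(-6) = 3 + 6 = 9)
X(m, t) = 9 + m + t + m*t (X(m, t) = (m + t) + (m*t + 9) = (m + t) + (9 + m*t) = 9 + m + t + m*t)
-122*X(3, 16) = -122*(9 + 3 + 16 + 3*16) = -122*(9 + 3 + 16 + 48) = -122*76 = -9272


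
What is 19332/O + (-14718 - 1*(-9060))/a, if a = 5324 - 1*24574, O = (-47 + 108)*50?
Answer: 3893979/587125 ≈ 6.6323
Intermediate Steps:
O = 3050 (O = 61*50 = 3050)
a = -19250 (a = 5324 - 24574 = -19250)
19332/O + (-14718 - 1*(-9060))/a = 19332/3050 + (-14718 - 1*(-9060))/(-19250) = 19332*(1/3050) + (-14718 + 9060)*(-1/19250) = 9666/1525 - 5658*(-1/19250) = 9666/1525 + 2829/9625 = 3893979/587125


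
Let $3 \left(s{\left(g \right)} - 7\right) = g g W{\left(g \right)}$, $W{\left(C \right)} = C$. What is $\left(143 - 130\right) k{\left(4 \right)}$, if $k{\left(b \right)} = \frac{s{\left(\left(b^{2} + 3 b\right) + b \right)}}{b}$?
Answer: $\frac{426257}{12} \approx 35521.0$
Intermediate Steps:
$s{\left(g \right)} = 7 + \frac{g^{3}}{3}$ ($s{\left(g \right)} = 7 + \frac{g g g}{3} = 7 + \frac{g^{2} g}{3} = 7 + \frac{g^{3}}{3}$)
$k{\left(b \right)} = \frac{7 + \frac{\left(b^{2} + 4 b\right)^{3}}{3}}{b}$ ($k{\left(b \right)} = \frac{7 + \frac{\left(\left(b^{2} + 3 b\right) + b\right)^{3}}{3}}{b} = \frac{7 + \frac{\left(b^{2} + 4 b\right)^{3}}{3}}{b}$)
$\left(143 - 130\right) k{\left(4 \right)} = \left(143 - 130\right) \frac{21 + 4^{3} \left(4 + 4\right)^{3}}{3 \cdot 4} = 13 \cdot \frac{1}{3} \cdot \frac{1}{4} \left(21 + 64 \cdot 8^{3}\right) = 13 \cdot \frac{1}{3} \cdot \frac{1}{4} \left(21 + 64 \cdot 512\right) = 13 \cdot \frac{1}{3} \cdot \frac{1}{4} \left(21 + 32768\right) = 13 \cdot \frac{1}{3} \cdot \frac{1}{4} \cdot 32789 = 13 \cdot \frac{32789}{12} = \frac{426257}{12}$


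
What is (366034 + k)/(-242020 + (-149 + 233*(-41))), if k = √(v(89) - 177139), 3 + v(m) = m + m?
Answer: -183017/125861 - I*√44241/125861 ≈ -1.4541 - 0.0016712*I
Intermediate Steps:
v(m) = -3 + 2*m (v(m) = -3 + (m + m) = -3 + 2*m)
k = 2*I*√44241 (k = √((-3 + 2*89) - 177139) = √((-3 + 178) - 177139) = √(175 - 177139) = √(-176964) = 2*I*√44241 ≈ 420.67*I)
(366034 + k)/(-242020 + (-149 + 233*(-41))) = (366034 + 2*I*√44241)/(-242020 + (-149 + 233*(-41))) = (366034 + 2*I*√44241)/(-242020 + (-149 - 9553)) = (366034 + 2*I*√44241)/(-242020 - 9702) = (366034 + 2*I*√44241)/(-251722) = (366034 + 2*I*√44241)*(-1/251722) = -183017/125861 - I*√44241/125861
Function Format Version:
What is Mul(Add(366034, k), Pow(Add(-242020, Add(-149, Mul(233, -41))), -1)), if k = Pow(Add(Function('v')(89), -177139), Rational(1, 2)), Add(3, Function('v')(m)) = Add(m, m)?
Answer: Add(Rational(-183017, 125861), Mul(Rational(-1, 125861), I, Pow(44241, Rational(1, 2)))) ≈ Add(-1.4541, Mul(-0.0016712, I))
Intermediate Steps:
Function('v')(m) = Add(-3, Mul(2, m)) (Function('v')(m) = Add(-3, Add(m, m)) = Add(-3, Mul(2, m)))
k = Mul(2, I, Pow(44241, Rational(1, 2))) (k = Pow(Add(Add(-3, Mul(2, 89)), -177139), Rational(1, 2)) = Pow(Add(Add(-3, 178), -177139), Rational(1, 2)) = Pow(Add(175, -177139), Rational(1, 2)) = Pow(-176964, Rational(1, 2)) = Mul(2, I, Pow(44241, Rational(1, 2))) ≈ Mul(420.67, I))
Mul(Add(366034, k), Pow(Add(-242020, Add(-149, Mul(233, -41))), -1)) = Mul(Add(366034, Mul(2, I, Pow(44241, Rational(1, 2)))), Pow(Add(-242020, Add(-149, Mul(233, -41))), -1)) = Mul(Add(366034, Mul(2, I, Pow(44241, Rational(1, 2)))), Pow(Add(-242020, Add(-149, -9553)), -1)) = Mul(Add(366034, Mul(2, I, Pow(44241, Rational(1, 2)))), Pow(Add(-242020, -9702), -1)) = Mul(Add(366034, Mul(2, I, Pow(44241, Rational(1, 2)))), Pow(-251722, -1)) = Mul(Add(366034, Mul(2, I, Pow(44241, Rational(1, 2)))), Rational(-1, 251722)) = Add(Rational(-183017, 125861), Mul(Rational(-1, 125861), I, Pow(44241, Rational(1, 2))))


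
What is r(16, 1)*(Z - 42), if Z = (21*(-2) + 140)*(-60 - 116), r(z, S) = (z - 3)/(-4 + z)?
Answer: -112385/6 ≈ -18731.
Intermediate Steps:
r(z, S) = (-3 + z)/(-4 + z)
Z = -17248 (Z = (-42 + 140)*(-176) = 98*(-176) = -17248)
r(16, 1)*(Z - 42) = ((-3 + 16)/(-4 + 16))*(-17248 - 42) = (13/12)*(-17290) = -112385/6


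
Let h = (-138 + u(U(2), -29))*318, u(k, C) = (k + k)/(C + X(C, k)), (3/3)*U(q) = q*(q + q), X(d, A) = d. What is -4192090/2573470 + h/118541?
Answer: -1769273915461/884678951083 ≈ -1.9999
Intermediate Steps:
U(q) = 2*q**2 (U(q) = q*(q + q) = q*(2*q) = 2*q**2)
u(k, C) = k/C (u(k, C) = (k + k)/(C + C) = (2*k)/((2*C)) = (2*k)*(1/(2*C)) = k/C)
h = -1275180/29 (h = (-138 + (2*2**2)/(-29))*318 = (-138 + (2*4)*(-1/29))*318 = (-138 + 8*(-1/29))*318 = (-138 - 8/29)*318 = -4010/29*318 = -1275180/29 ≈ -43972.)
-4192090/2573470 + h/118541 = -4192090/2573470 - 1275180/29/118541 = -4192090*1/2573470 - 1275180/29*1/118541 = -419209/257347 - 1275180/3437689 = -1769273915461/884678951083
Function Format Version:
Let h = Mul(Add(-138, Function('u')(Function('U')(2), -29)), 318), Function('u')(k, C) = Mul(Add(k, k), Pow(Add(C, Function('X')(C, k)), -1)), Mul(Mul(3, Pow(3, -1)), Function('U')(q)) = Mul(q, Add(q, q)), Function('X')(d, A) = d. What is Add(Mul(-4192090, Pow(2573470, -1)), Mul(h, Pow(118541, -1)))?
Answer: Rational(-1769273915461, 884678951083) ≈ -1.9999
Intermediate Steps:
Function('U')(q) = Mul(2, Pow(q, 2)) (Function('U')(q) = Mul(q, Add(q, q)) = Mul(q, Mul(2, q)) = Mul(2, Pow(q, 2)))
Function('u')(k, C) = Mul(k, Pow(C, -1)) (Function('u')(k, C) = Mul(Add(k, k), Pow(Add(C, C), -1)) = Mul(Mul(2, k), Pow(Mul(2, C), -1)) = Mul(Mul(2, k), Mul(Rational(1, 2), Pow(C, -1))) = Mul(k, Pow(C, -1)))
h = Rational(-1275180, 29) (h = Mul(Add(-138, Mul(Mul(2, Pow(2, 2)), Pow(-29, -1))), 318) = Mul(Add(-138, Mul(Mul(2, 4), Rational(-1, 29))), 318) = Mul(Add(-138, Mul(8, Rational(-1, 29))), 318) = Mul(Add(-138, Rational(-8, 29)), 318) = Mul(Rational(-4010, 29), 318) = Rational(-1275180, 29) ≈ -43972.)
Add(Mul(-4192090, Pow(2573470, -1)), Mul(h, Pow(118541, -1))) = Add(Mul(-4192090, Pow(2573470, -1)), Mul(Rational(-1275180, 29), Pow(118541, -1))) = Add(Mul(-4192090, Rational(1, 2573470)), Mul(Rational(-1275180, 29), Rational(1, 118541))) = Add(Rational(-419209, 257347), Rational(-1275180, 3437689)) = Rational(-1769273915461, 884678951083)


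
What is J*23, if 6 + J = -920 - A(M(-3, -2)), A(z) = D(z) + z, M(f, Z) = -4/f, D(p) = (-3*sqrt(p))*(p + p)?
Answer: -63986/3 + 368*sqrt(3)/3 ≈ -21116.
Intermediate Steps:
D(p) = -6*p**(3/2) (D(p) = (-3*sqrt(p))*(2*p) = -6*p**(3/2))
A(z) = z - 6*z**(3/2) (A(z) = -6*z**(3/2) + z = z - 6*z**(3/2))
J = -2782/3 + 16*sqrt(3)/3 (J = -6 + (-920 - (-4/(-3) - 6*8*(-1/(-3))**(3/2))) = -6 + (-920 - (-4*(-1/3) - 6*8*sqrt(3)/9)) = -6 + (-920 - (4/3 - 16*sqrt(3)/3)) = -6 + (-920 + (-4/3 + 16*sqrt(3)/3)) = -6 + (-2764/3 + 16*sqrt(3)/3) = -2782/3 + 16*sqrt(3)/3 ≈ -918.10)
J*23 = (-2782/3 + 16*sqrt(3)/3)*23 = -63986/3 + 368*sqrt(3)/3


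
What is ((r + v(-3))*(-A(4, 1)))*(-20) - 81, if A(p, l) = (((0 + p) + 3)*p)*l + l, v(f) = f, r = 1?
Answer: -1241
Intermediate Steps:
A(p, l) = l + l*p*(3 + p) (A(p, l) = ((p + 3)*p)*l + l = ((3 + p)*p)*l + l = (p*(3 + p))*l + l = l*p*(3 + p) + l = l + l*p*(3 + p))
((r + v(-3))*(-A(4, 1)))*(-20) - 81 = ((1 - 3)*(-(1 + 4**2 + 3*4)))*(-20) - 81 = -(-2)*1*(1 + 16 + 12)*(-20) - 81 = -(-2)*1*29*(-20) - 81 = -(-2)*29*(-20) - 81 = -2*(-29)*(-20) - 81 = 58*(-20) - 81 = -1160 - 81 = -1241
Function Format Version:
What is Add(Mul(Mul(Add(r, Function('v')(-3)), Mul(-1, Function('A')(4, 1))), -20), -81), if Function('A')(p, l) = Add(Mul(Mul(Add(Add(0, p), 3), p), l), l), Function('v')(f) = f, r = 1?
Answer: -1241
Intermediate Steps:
Function('A')(p, l) = Add(l, Mul(l, p, Add(3, p))) (Function('A')(p, l) = Add(Mul(Mul(Add(p, 3), p), l), l) = Add(Mul(Mul(Add(3, p), p), l), l) = Add(Mul(Mul(p, Add(3, p)), l), l) = Add(Mul(l, p, Add(3, p)), l) = Add(l, Mul(l, p, Add(3, p))))
Add(Mul(Mul(Add(r, Function('v')(-3)), Mul(-1, Function('A')(4, 1))), -20), -81) = Add(Mul(Mul(Add(1, -3), Mul(-1, Mul(1, Add(1, Pow(4, 2), Mul(3, 4))))), -20), -81) = Add(Mul(Mul(-2, Mul(-1, Mul(1, Add(1, 16, 12)))), -20), -81) = Add(Mul(Mul(-2, Mul(-1, Mul(1, 29))), -20), -81) = Add(Mul(Mul(-2, Mul(-1, 29)), -20), -81) = Add(Mul(Mul(-2, -29), -20), -81) = Add(Mul(58, -20), -81) = Add(-1160, -81) = -1241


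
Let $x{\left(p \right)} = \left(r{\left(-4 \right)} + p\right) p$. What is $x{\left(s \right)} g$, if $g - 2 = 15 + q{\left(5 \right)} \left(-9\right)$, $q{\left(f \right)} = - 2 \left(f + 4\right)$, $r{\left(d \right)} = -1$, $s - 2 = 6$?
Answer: $10024$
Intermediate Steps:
$s = 8$ ($s = 2 + 6 = 8$)
$q{\left(f \right)} = -8 - 2 f$ ($q{\left(f \right)} = - 2 \left(4 + f\right) = -8 - 2 f$)
$g = 179$ ($g = 2 + \left(15 + \left(-8 - 10\right) \left(-9\right)\right) = 2 + \left(15 - -162\right) = 2 + \left(15 + 162\right) = 2 + 177 = 179$)
$x{\left(p \right)} = p \left(-1 + p\right)$ ($x{\left(p \right)} = \left(-1 + p\right) p = p \left(-1 + p\right)$)
$x{\left(s \right)} g = 8 \left(-1 + 8\right) 179 = 8 \cdot 7 \cdot 179 = 56 \cdot 179 = 10024$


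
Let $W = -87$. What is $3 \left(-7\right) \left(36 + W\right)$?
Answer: $1071$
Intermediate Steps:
$3 \left(-7\right) \left(36 + W\right) = 3 \left(-7\right) \left(36 - 87\right) = \left(-21\right) \left(-51\right) = 1071$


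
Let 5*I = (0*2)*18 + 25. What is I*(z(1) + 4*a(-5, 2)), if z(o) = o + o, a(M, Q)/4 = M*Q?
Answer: -790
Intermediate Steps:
a(M, Q) = 4*M*Q (a(M, Q) = 4*(M*Q) = 4*M*Q)
z(o) = 2*o
I = 5 (I = ((0*2)*18 + 25)/5 = (0*18 + 25)/5 = (0 + 25)/5 = (⅕)*25 = 5)
I*(z(1) + 4*a(-5, 2)) = 5*(2*1 + 4*(4*(-5)*2)) = 5*(2 + 4*(-40)) = 5*(2 - 160) = 5*(-158) = -790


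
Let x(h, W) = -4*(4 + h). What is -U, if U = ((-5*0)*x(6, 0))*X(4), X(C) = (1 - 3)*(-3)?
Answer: 0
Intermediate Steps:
x(h, W) = -16 - 4*h
X(C) = 6 (X(C) = -2*(-3) = 6)
U = 0 (U = ((-5*0)*(-16 - 4*6))*6 = (0*(-16 - 24))*6 = (0*(-40))*6 = 0*6 = 0)
-U = -1*0 = 0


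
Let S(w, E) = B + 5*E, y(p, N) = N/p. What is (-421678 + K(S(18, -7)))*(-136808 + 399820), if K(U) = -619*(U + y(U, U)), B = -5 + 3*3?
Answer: -106022241296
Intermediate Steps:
B = 4 (B = -5 + 9 = 4)
S(w, E) = 4 + 5*E
K(U) = -619 - 619*U (K(U) = -619*(U + U/U) = -619*(U + 1) = -619*(1 + U) = -619 - 619*U)
(-421678 + K(S(18, -7)))*(-136808 + 399820) = (-421678 + (-619 - 619*(4 + 5*(-7))))*(-136808 + 399820) = (-421678 + (-619 - 619*(4 - 35)))*263012 = (-421678 + (-619 - 619*(-31)))*263012 = (-421678 + (-619 + 19189))*263012 = (-421678 + 18570)*263012 = -403108*263012 = -106022241296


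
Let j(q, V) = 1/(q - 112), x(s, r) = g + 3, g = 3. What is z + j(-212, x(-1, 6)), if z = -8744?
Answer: -2833057/324 ≈ -8744.0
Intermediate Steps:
x(s, r) = 6 (x(s, r) = 3 + 3 = 6)
j(q, V) = 1/(-112 + q)
z + j(-212, x(-1, 6)) = -8744 + 1/(-112 - 212) = -8744 + 1/(-324) = -8744 - 1/324 = -2833057/324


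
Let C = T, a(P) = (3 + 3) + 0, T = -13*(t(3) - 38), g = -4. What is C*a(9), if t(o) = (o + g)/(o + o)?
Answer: 2977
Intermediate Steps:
t(o) = (-4 + o)/(2*o) (t(o) = (o - 4)/(o + o) = (-4 + o)/((2*o)) = (-4 + o)*(1/(2*o)) = (-4 + o)/(2*o))
T = 2977/6 (T = -13*((½)*(-4 + 3)/3 - 38) = -13*((½)*(⅓)*(-1) - 38) = -13*(-⅙ - 38) = -13*(-229/6) = 2977/6 ≈ 496.17)
a(P) = 6 (a(P) = 6 + 0 = 6)
C = 2977/6 ≈ 496.17
C*a(9) = (2977/6)*6 = 2977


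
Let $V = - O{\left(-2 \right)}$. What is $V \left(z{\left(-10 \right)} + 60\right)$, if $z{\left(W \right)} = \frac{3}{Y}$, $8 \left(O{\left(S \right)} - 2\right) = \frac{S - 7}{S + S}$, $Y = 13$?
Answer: $- \frac{57159}{416} \approx -137.4$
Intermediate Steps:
$O{\left(S \right)} = 2 + \frac{-7 + S}{16 S}$ ($O{\left(S \right)} = 2 + \frac{\left(S - 7\right) \frac{1}{S + S}}{8} = 2 + \frac{\left(-7 + S\right) \frac{1}{2 S}}{8} = 2 + \frac{\frac{1}{2} \frac{1}{S} \left(-7 + S\right)}{8} = 2 + \frac{-7 + S}{16 S}$)
$z{\left(W \right)} = \frac{3}{13}$
$V = - \frac{73}{32}$ ($V = - \frac{-7 + 33 \left(-2\right)}{16 \left(-2\right)} = - \frac{\left(-1\right) \left(-7 - 66\right)}{16 \cdot 2} = - \frac{\left(-1\right) \left(-73\right)}{16 \cdot 2} = \left(-1\right) \frac{73}{32} = - \frac{73}{32} \approx -2.2813$)
$V \left(z{\left(-10 \right)} + 60\right) = - \frac{73 \left(\frac{3}{13} + 60\right)}{32} = \left(- \frac{73}{32}\right) \frac{783}{13} = - \frac{57159}{416}$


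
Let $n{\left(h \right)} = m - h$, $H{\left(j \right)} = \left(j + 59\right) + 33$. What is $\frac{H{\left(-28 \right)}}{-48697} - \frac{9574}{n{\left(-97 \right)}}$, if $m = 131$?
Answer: $- \frac{12269465}{292182} \approx -41.993$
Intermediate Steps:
$H{\left(j \right)} = 92 + j$ ($H{\left(j \right)} = \left(59 + j\right) + 33 = 92 + j$)
$n{\left(h \right)} = 131 - h$
$\frac{H{\left(-28 \right)}}{-48697} - \frac{9574}{n{\left(-97 \right)}} = \frac{92 - 28}{-48697} - \frac{9574}{131 - -97} = 64 \left(- \frac{1}{48697}\right) - \frac{9574}{131 + 97} = - \frac{64}{48697} - \frac{9574}{228} = - \frac{64}{48697} - \frac{4787}{114} = - \frac{12269465}{292182}$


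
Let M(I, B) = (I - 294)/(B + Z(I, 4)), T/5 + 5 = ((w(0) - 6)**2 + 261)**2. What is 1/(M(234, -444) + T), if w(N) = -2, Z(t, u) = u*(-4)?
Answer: 23/12146303 ≈ 1.8936e-6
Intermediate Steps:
Z(t, u) = -4*u
T = 528100 (T = -25 + 5*((-2 - 6)**2 + 261)**2 = -25 + 5*((-8)**2 + 261)**2 = -25 + 5*(64 + 261)**2 = -25 + 5*325**2 = -25 + 5*105625 = -25 + 528125 = 528100)
M(I, B) = (-294 + I)/(-16 + B) (M(I, B) = (I - 294)/(B - 4*4) = (-294 + I)/(B - 16) = (-294 + I)/(-16 + B))
1/(M(234, -444) + T) = 1/((-294 + 234)/(-16 - 444) + 528100) = 1/(-60/(-460) + 528100) = 1/(-1/460*(-60) + 528100) = 1/(3/23 + 528100) = 1/(12146303/23) = 23/12146303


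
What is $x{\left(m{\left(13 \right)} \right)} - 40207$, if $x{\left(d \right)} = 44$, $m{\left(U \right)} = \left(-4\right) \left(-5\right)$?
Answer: $-40163$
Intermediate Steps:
$m{\left(U \right)} = 20$
$x{\left(m{\left(13 \right)} \right)} - 40207 = 44 - 40207 = -40163$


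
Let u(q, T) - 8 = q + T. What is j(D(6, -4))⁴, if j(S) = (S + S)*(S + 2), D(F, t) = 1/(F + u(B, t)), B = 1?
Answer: 4477456/214358881 ≈ 0.020888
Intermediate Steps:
u(q, T) = 8 + T + q (u(q, T) = 8 + (q + T) = 8 + (T + q) = 8 + T + q)
D(F, t) = 1/(9 + F + t) (D(F, t) = 1/(F + (8 + t + 1)) = 1/(F + (9 + t)) = 1/(9 + F + t))
j(S) = 2*S*(2 + S) (j(S) = (2*S)*(2 + S) = 2*S*(2 + S))
j(D(6, -4))⁴ = (2*(2 + 1/(9 + 6 - 4))/(9 + 6 - 4))⁴ = (2*(2 + 1/11)/11)⁴ = (2*(1/11)*(2 + 1/11))⁴ = (2*(1/11)*(23/11))⁴ = (46/121)⁴ = 4477456/214358881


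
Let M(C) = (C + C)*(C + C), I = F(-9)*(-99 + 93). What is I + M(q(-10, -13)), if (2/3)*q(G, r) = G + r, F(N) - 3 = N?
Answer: 4797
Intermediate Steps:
F(N) = 3 + N
q(G, r) = 3*G/2 + 3*r/2 (q(G, r) = 3*(G + r)/2 = 3*G/2 + 3*r/2)
I = 36 (I = (3 - 9)*(-99 + 93) = -6*(-6) = 36)
M(C) = 4*C² (M(C) = (2*C)*(2*C) = 4*C²)
I + M(q(-10, -13)) = 36 + 4*((3/2)*(-10) + (3/2)*(-13))² = 36 + 4*(-15 - 39/2)² = 36 + 4*(-69/2)² = 36 + 4*(4761/4) = 36 + 4761 = 4797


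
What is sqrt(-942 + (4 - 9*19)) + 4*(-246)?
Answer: -984 + I*sqrt(1109) ≈ -984.0 + 33.302*I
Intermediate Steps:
sqrt(-942 + (4 - 9*19)) + 4*(-246) = sqrt(-942 + (4 - 171)) - 984 = sqrt(-942 - 167) - 984 = sqrt(-1109) - 984 = I*sqrt(1109) - 984 = -984 + I*sqrt(1109)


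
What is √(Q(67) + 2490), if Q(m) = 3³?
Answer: √2517 ≈ 50.170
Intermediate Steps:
Q(m) = 27
√(Q(67) + 2490) = √(27 + 2490) = √2517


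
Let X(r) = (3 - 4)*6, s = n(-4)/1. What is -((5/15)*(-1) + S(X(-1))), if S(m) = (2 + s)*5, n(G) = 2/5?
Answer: -35/3 ≈ -11.667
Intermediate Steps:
n(G) = ⅖ (n(G) = 2*(⅕) = ⅖)
s = ⅖ (s = (⅖)/1 = (⅖)*1 = ⅖ ≈ 0.40000)
X(r) = -6 (X(r) = -1*6 = -6)
S(m) = 12 (S(m) = (2 + ⅖)*5 = (12/5)*5 = 12)
-((5/15)*(-1) + S(X(-1))) = -((5/15)*(-1) + 12) = -((5*(1/15))*(-1) + 12) = -((⅓)*(-1) + 12) = -(-⅓ + 12) = -1*35/3 = -35/3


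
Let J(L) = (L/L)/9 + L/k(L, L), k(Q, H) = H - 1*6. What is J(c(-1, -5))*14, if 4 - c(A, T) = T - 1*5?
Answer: 469/18 ≈ 26.056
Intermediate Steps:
k(Q, H) = -6 + H (k(Q, H) = H - 6 = -6 + H)
c(A, T) = 9 - T (c(A, T) = 4 - (T - 1*5) = 4 - (T - 5) = 4 - (-5 + T) = 4 + (5 - T) = 9 - T)
J(L) = 1/9 + L/(-6 + L) (J(L) = (L/L)/9 + L/(-6 + L) = 1*(1/9) + L/(-6 + L) = 1/9 + L/(-6 + L))
J(c(-1, -5))*14 = (2*(-3 + 5*(9 - 1*(-5)))/(9*(-6 + (9 - 1*(-5)))))*14 = (2*(-3 + 5*(9 + 5))/(9*(-6 + (9 + 5))))*14 = (2*(-3 + 5*14)/(9*(-6 + 14)))*14 = ((2/9)*(-3 + 70)/8)*14 = ((2/9)*(1/8)*67)*14 = (67/36)*14 = 469/18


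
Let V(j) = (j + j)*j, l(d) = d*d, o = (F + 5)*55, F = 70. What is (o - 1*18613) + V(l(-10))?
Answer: 5512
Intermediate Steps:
o = 4125 (o = (70 + 5)*55 = 75*55 = 4125)
l(d) = d²
V(j) = 2*j² (V(j) = (2*j)*j = 2*j²)
(o - 1*18613) + V(l(-10)) = (4125 - 1*18613) + 2*((-10)²)² = (4125 - 18613) + 2*100² = -14488 + 2*10000 = -14488 + 20000 = 5512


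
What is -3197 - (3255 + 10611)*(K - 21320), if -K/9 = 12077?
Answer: 1802757061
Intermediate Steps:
K = -108693 (K = -9*12077 = -108693)
-3197 - (3255 + 10611)*(K - 21320) = -3197 - (3255 + 10611)*(-108693 - 21320) = -3197 - 13866*(-130013) = -3197 - 1*(-1802760258) = -3197 + 1802760258 = 1802757061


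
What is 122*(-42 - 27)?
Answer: -8418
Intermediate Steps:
122*(-42 - 27) = 122*(-69) = -8418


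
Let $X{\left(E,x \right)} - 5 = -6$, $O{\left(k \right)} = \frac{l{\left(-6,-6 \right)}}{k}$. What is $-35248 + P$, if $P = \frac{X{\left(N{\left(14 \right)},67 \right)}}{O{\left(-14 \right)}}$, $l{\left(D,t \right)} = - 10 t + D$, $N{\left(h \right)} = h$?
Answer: $- \frac{951689}{27} \approx -35248.0$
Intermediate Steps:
$l{\left(D,t \right)} = D - 10 t$
$O{\left(k \right)} = \frac{54}{k}$ ($O{\left(k \right)} = \frac{-6 - -60}{k} = \frac{-6 + 60}{k} = \frac{54}{k}$)
$X{\left(E,x \right)} = -1$ ($X{\left(E,x \right)} = 5 - 6 = -1$)
$P = \frac{7}{27}$ ($P = - \frac{1}{54 \frac{1}{-14}} = - \frac{1}{54 \left(- \frac{1}{14}\right)} = - \frac{1}{- \frac{27}{7}} = \left(-1\right) \left(- \frac{7}{27}\right) = \frac{7}{27} \approx 0.25926$)
$-35248 + P = -35248 + \frac{7}{27} = - \frac{951689}{27}$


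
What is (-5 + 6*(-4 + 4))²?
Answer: 25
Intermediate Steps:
(-5 + 6*(-4 + 4))² = (-5 + 6*0)² = (-5 + 0)² = (-5)² = 25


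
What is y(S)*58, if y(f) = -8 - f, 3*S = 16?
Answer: -2320/3 ≈ -773.33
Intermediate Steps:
S = 16/3 (S = (⅓)*16 = 16/3 ≈ 5.3333)
y(S)*58 = (-8 - 1*16/3)*58 = (-8 - 16/3)*58 = -40/3*58 = -2320/3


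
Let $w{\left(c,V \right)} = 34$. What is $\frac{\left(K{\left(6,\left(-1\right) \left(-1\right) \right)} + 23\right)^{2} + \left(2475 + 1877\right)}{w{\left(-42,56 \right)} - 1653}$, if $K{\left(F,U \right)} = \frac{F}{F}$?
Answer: $- \frac{4928}{1619} \approx -3.0439$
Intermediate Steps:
$K{\left(F,U \right)} = 1$
$\frac{\left(K{\left(6,\left(-1\right) \left(-1\right) \right)} + 23\right)^{2} + \left(2475 + 1877\right)}{w{\left(-42,56 \right)} - 1653} = \frac{\left(1 + 23\right)^{2} + \left(2475 + 1877\right)}{34 - 1653} = \frac{24^{2} + 4352}{-1619} = \left(576 + 4352\right) \left(- \frac{1}{1619}\right) = 4928 \left(- \frac{1}{1619}\right) = - \frac{4928}{1619}$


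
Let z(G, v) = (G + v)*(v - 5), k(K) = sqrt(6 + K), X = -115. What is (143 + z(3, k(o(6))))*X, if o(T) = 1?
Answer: -15525 + 230*sqrt(7) ≈ -14916.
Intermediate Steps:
z(G, v) = (-5 + v)*(G + v) (z(G, v) = (G + v)*(-5 + v) = (-5 + v)*(G + v))
(143 + z(3, k(o(6))))*X = (143 + ((sqrt(6 + 1))**2 - 5*3 - 5*sqrt(6 + 1) + 3*sqrt(6 + 1)))*(-115) = (143 + ((sqrt(7))**2 - 15 - 5*sqrt(7) + 3*sqrt(7)))*(-115) = (143 + (7 - 15 - 5*sqrt(7) + 3*sqrt(7)))*(-115) = (143 + (-8 - 2*sqrt(7)))*(-115) = (135 - 2*sqrt(7))*(-115) = -15525 + 230*sqrt(7)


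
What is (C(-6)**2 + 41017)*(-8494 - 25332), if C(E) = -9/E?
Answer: -2775034301/2 ≈ -1.3875e+9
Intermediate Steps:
(C(-6)**2 + 41017)*(-8494 - 25332) = ((-9/(-6))**2 + 41017)*(-8494 - 25332) = ((-9*(-1/6))**2 + 41017)*(-33826) = ((3/2)**2 + 41017)*(-33826) = (9/4 + 41017)*(-33826) = (164077/4)*(-33826) = -2775034301/2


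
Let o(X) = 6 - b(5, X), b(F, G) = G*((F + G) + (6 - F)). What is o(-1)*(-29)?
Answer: -319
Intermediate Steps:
b(F, G) = G*(6 + G)
o(X) = 6 - X*(6 + X)
o(-1)*(-29) = (6 - 1*(-1)*(6 - 1))*(-29) = (6 - 1*(-1)*5)*(-29) = (6 + 5)*(-29) = 11*(-29) = -319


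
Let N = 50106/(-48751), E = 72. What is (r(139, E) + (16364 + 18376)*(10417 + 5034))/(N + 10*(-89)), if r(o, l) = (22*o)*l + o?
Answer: -26178704669305/43438496 ≈ -6.0266e+5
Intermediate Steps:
r(o, l) = o + 22*l*o (r(o, l) = 22*l*o + o = o + 22*l*o)
N = -50106/48751 (N = 50106*(-1/48751) = -50106/48751 ≈ -1.0278)
(r(139, E) + (16364 + 18376)*(10417 + 5034))/(N + 10*(-89)) = (139*(1 + 22*72) + (16364 + 18376)*(10417 + 5034))/(-50106/48751 + 10*(-89)) = (139*(1 + 1584) + 34740*15451)/(-50106/48751 - 890) = (139*1585 + 536767740)/(-43438496/48751) = (220315 + 536767740)*(-48751/43438496) = 536988055*(-48751/43438496) = -26178704669305/43438496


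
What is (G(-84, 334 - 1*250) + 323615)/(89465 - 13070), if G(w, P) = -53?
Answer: 107854/25465 ≈ 4.2354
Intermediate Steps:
(G(-84, 334 - 1*250) + 323615)/(89465 - 13070) = (-53 + 323615)/(89465 - 13070) = 323562/76395 = 323562*(1/76395) = 107854/25465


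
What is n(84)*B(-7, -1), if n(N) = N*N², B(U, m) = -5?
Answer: -2963520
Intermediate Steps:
n(N) = N³
n(84)*B(-7, -1) = 84³*(-5) = 592704*(-5) = -2963520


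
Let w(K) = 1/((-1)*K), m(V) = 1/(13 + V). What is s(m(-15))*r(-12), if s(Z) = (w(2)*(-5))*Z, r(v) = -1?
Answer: 5/4 ≈ 1.2500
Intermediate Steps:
w(K) = -1/K
s(Z) = 5*Z/2 (s(Z) = (-1/2*(-5))*Z = 5*Z/2)
s(m(-15))*r(-12) = (5/(2*(13 - 15)))*(-1) = ((5/2)/(-2))*(-1) = ((5/2)*(-1/2))*(-1) = -5/4*(-1) = 5/4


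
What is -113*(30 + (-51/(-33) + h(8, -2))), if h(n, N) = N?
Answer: -36725/11 ≈ -3338.6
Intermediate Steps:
-113*(30 + (-51/(-33) + h(8, -2))) = -113*(30 + (-51/(-33) - 2)) = -113*(30 + (-51*(-1/33) - 2)) = -113*(30 + (17/11 - 2)) = -113*(30 - 5/11) = -113*325/11 = -36725/11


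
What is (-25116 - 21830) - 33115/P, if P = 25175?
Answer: -236379733/5035 ≈ -46947.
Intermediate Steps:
(-25116 - 21830) - 33115/P = (-25116 - 21830) - 33115/25175 = -46946 - 33115*1/25175 = -46946 - 6623/5035 = -236379733/5035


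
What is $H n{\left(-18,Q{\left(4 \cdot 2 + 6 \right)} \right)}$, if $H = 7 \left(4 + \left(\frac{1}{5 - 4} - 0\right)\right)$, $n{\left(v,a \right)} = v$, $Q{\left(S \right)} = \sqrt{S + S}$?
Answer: $-630$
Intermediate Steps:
$Q{\left(S \right)} = \sqrt{2} \sqrt{S}$ ($Q{\left(S \right)} = \sqrt{2 S} = \sqrt{2} \sqrt{S}$)
$H = 35$ ($H = 7 \left(4 + \left(1^{-1} + 0\right)\right) = 7 \left(4 + \left(1 + 0\right)\right) = 7 \left(4 + 1\right) = 7 \cdot 5 = 35$)
$H n{\left(-18,Q{\left(4 \cdot 2 + 6 \right)} \right)} = 35 \left(-18\right) = -630$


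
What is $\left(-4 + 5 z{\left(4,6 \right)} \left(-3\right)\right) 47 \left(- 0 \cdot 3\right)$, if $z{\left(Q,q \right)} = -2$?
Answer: $0$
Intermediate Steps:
$\left(-4 + 5 z{\left(4,6 \right)} \left(-3\right)\right) 47 \left(- 0 \cdot 3\right) = \left(-4 + 5 \left(-2\right) \left(-3\right)\right) 47 \left(- 0 \cdot 3\right) = \left(-4 - -30\right) 47 \left(\left(-1\right) 0\right) = \left(-4 + 30\right) 47 \cdot 0 = 26 \cdot 47 \cdot 0 = 1222 \cdot 0 = 0$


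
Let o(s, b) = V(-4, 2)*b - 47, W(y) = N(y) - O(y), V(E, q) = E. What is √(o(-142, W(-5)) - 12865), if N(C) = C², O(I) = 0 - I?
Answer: 8*I*√203 ≈ 113.98*I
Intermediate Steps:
O(I) = -I
W(y) = y + y² (W(y) = y² - (-1)*y = y² + y = y + y²)
o(s, b) = -47 - 4*b (o(s, b) = -4*b - 47 = -47 - 4*b)
√(o(-142, W(-5)) - 12865) = √((-47 - (-20)*(1 - 5)) - 12865) = √((-47 - (-20)*(-4)) - 12865) = √((-47 - 4*20) - 12865) = √((-47 - 80) - 12865) = √(-127 - 12865) = √(-12992) = 8*I*√203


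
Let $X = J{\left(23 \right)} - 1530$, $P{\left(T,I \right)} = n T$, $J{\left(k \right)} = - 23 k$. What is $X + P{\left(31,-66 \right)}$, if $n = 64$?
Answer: $-75$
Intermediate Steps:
$P{\left(T,I \right)} = 64 T$
$X = -2059$ ($X = \left(-23\right) 23 - 1530 = -529 - 1530 = -2059$)
$X + P{\left(31,-66 \right)} = -2059 + 64 \cdot 31 = -2059 + 1984 = -75$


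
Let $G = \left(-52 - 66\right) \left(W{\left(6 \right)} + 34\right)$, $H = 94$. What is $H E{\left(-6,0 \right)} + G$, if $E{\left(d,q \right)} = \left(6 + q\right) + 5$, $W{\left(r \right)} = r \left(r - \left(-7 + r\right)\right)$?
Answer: $-7934$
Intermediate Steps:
$W{\left(r \right)} = 7 r$ ($W{\left(r \right)} = r 7 = 7 r$)
$E{\left(d,q \right)} = 11 + q$
$G = -8968$ ($G = \left(-52 - 66\right) \left(7 \cdot 6 + 34\right) = - 118 \left(42 + 34\right) = \left(-118\right) 76 = -8968$)
$H E{\left(-6,0 \right)} + G = 94 \left(11 + 0\right) - 8968 = 94 \cdot 11 - 8968 = 1034 - 8968 = -7934$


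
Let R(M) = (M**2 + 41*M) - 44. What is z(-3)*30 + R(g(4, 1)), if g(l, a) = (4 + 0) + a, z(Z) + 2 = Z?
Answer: 36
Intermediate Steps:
z(Z) = -2 + Z
g(l, a) = 4 + a
R(M) = -44 + M**2 + 41*M
z(-3)*30 + R(g(4, 1)) = (-2 - 3)*30 + (-44 + (4 + 1)**2 + 41*(4 + 1)) = -5*30 + (-44 + 5**2 + 41*5) = -150 + (-44 + 25 + 205) = -150 + 186 = 36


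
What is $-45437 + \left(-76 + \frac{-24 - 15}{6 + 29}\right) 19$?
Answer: $- \frac{1641576}{35} \approx -46902.0$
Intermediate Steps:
$-45437 + \left(-76 + \frac{-24 - 15}{6 + 29}\right) 19 = -45437 + \left(-76 - \frac{39}{35}\right) 19 = -45437 - \frac{51281}{35} = - \frac{1641576}{35}$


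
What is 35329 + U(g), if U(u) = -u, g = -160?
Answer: 35489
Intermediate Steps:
35329 + U(g) = 35329 - 1*(-160) = 35329 + 160 = 35489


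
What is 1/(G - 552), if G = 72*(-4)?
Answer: -1/840 ≈ -0.0011905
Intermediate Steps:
G = -288
1/(G - 552) = 1/(-288 - 552) = 1/(-840) = -1/840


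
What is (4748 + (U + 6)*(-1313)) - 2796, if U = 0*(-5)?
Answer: -5926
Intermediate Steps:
U = 0
(4748 + (U + 6)*(-1313)) - 2796 = (4748 + (0 + 6)*(-1313)) - 2796 = (4748 + 6*(-1313)) - 2796 = (4748 - 7878) - 2796 = -3130 - 2796 = -5926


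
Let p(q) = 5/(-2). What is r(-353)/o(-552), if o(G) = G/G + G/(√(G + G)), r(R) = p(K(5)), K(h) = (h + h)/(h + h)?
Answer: -5/554 + 5*I*√69/277 ≈ -0.0090253 + 0.14994*I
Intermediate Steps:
K(h) = 1 (K(h) = (2*h)/((2*h)) = (2*h)*(1/(2*h)) = 1)
p(q) = -5/2 (p(q) = 5*(-½) = -5/2)
r(R) = -5/2
o(G) = 1 + √2*√G/2 (o(G) = 1 + G/(√(2*G)) = 1 + G/((√2*√G)) = 1 + G*(√2/(2*√G)) = 1 + √2*√G/2)
r(-353)/o(-552) = -5/(2*(1 + √2*√(-552)/2)) = -5/(2*(1 + √2*(2*I*√138)/2)) = -5/(2*(1 + 2*I*√69))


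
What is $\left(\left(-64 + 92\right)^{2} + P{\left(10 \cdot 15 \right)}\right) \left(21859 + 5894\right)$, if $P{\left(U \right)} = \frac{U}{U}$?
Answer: $21786105$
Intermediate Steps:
$P{\left(U \right)} = 1$
$\left(\left(-64 + 92\right)^{2} + P{\left(10 \cdot 15 \right)}\right) \left(21859 + 5894\right) = \left(\left(-64 + 92\right)^{2} + 1\right) \left(21859 + 5894\right) = \left(28^{2} + 1\right) 27753 = \left(784 + 1\right) 27753 = 785 \cdot 27753 = 21786105$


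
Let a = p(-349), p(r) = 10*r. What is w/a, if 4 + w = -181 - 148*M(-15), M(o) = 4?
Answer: 777/3490 ≈ 0.22264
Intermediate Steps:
a = -3490 (a = 10*(-349) = -3490)
w = -777 (w = -4 + (-181 - 148*4) = -4 + (-181 - 592) = -4 - 773 = -777)
w/a = -777/(-3490) = -777*(-1/3490) = 777/3490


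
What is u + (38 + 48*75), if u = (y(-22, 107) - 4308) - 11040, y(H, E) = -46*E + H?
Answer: -16654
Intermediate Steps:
y(H, E) = H - 46*E
u = -20292 (u = ((-22 - 46*107) - 4308) - 11040 = ((-22 - 4922) - 4308) - 11040 = (-4944 - 4308) - 11040 = -9252 - 11040 = -20292)
u + (38 + 48*75) = -20292 + (38 + 48*75) = -20292 + (38 + 3600) = -20292 + 3638 = -16654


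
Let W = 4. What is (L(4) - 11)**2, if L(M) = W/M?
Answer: 100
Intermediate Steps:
L(M) = 4/M
(L(4) - 11)**2 = (4/4 - 11)**2 = (4*(1/4) - 11)**2 = (1 - 11)**2 = (-10)**2 = 100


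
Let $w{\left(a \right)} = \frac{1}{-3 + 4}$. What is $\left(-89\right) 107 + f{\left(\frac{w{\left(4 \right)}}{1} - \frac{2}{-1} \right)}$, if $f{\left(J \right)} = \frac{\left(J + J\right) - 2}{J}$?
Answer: $- \frac{28565}{3} \approx -9521.7$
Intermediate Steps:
$w{\left(a \right)} = 1$ ($w{\left(a \right)} = 1^{-1} = 1$)
$f{\left(J \right)} = \frac{-2 + 2 J}{J}$ ($f{\left(J \right)} = \frac{2 J - 2}{J} = \frac{-2 + 2 J}{J}$)
$\left(-89\right) 107 + f{\left(\frac{w{\left(4 \right)}}{1} - \frac{2}{-1} \right)} = \left(-89\right) 107 + \left(2 - \frac{2}{1 \cdot 1^{-1} - \frac{2}{-1}}\right) = -9523 + \left(2 - \frac{2}{1 \cdot 1 - -2}\right) = -9523 + \left(2 - \frac{2}{1 + 2}\right) = -9523 + \left(2 - \frac{2}{3}\right) = -9523 + \frac{4}{3} = - \frac{28565}{3}$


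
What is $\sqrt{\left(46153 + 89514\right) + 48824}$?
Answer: $3 \sqrt{20499} \approx 429.52$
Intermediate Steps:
$\sqrt{\left(46153 + 89514\right) + 48824} = \sqrt{135667 + 48824} = \sqrt{184491} = 3 \sqrt{20499}$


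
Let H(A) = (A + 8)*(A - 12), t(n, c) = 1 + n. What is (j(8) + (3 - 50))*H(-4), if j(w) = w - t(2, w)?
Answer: 2688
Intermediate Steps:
H(A) = (-12 + A)*(8 + A) (H(A) = (8 + A)*(-12 + A) = (-12 + A)*(8 + A))
j(w) = -3 + w (j(w) = w - (1 + 2) = w - 1*3 = w - 3 = -3 + w)
(j(8) + (3 - 50))*H(-4) = ((-3 + 8) + (3 - 50))*(-96 + (-4)**2 - 4*(-4)) = (5 - 47)*(-96 + 16 + 16) = -42*(-64) = 2688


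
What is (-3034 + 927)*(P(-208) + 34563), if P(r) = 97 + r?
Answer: -72590364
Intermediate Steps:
(-3034 + 927)*(P(-208) + 34563) = (-3034 + 927)*((97 - 208) + 34563) = -2107*(-111 + 34563) = -2107*34452 = -72590364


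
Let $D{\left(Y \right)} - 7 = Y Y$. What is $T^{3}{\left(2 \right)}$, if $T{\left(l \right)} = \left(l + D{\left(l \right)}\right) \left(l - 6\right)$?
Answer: $-140608$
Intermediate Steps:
$D{\left(Y \right)} = 7 + Y^{2}$ ($D{\left(Y \right)} = 7 + Y Y = 7 + Y^{2}$)
$T{\left(l \right)} = \left(-6 + l\right) \left(7 + l + l^{2}\right)$ ($T{\left(l \right)} = \left(l + \left(7 + l^{2}\right)\right) \left(l - 6\right) = \left(7 + l + l^{2}\right) \left(-6 + l\right) = \left(-6 + l\right) \left(7 + l + l^{2}\right)$)
$T^{3}{\left(2 \right)} = \left(-42 + 2 + 2^{3} - 5 \cdot 2^{2}\right)^{3} = \left(-42 + 2 + 8 - 20\right)^{3} = \left(-52\right)^{3} = -140608$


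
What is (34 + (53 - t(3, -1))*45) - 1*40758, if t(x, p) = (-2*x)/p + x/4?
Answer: -154571/4 ≈ -38643.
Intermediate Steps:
t(x, p) = x/4 - 2*x/p (t(x, p) = -2*x/p + x*(¼) = -2*x/p + x/4 = x/4 - 2*x/p)
(34 + (53 - t(3, -1))*45) - 1*40758 = (34 + (53 - 3*(-8 - 1)/(4*(-1)))*45) - 1*40758 = (34 + (53 - 3*(-1)*(-9)/4)*45) - 40758 = (34 + (53 - 1*27/4)*45) - 40758 = (34 + (53 - 27/4)*45) - 40758 = (34 + (185/4)*45) - 40758 = (34 + 8325/4) - 40758 = 8461/4 - 40758 = -154571/4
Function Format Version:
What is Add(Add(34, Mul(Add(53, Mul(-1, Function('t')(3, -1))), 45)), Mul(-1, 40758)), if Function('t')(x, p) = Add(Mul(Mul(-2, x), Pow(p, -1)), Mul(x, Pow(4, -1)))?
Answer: Rational(-154571, 4) ≈ -38643.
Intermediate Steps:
Function('t')(x, p) = Add(Mul(Rational(1, 4), x), Mul(-2, x, Pow(p, -1))) (Function('t')(x, p) = Add(Mul(-2, x, Pow(p, -1)), Mul(x, Rational(1, 4))) = Add(Mul(-2, x, Pow(p, -1)), Mul(Rational(1, 4), x)) = Add(Mul(Rational(1, 4), x), Mul(-2, x, Pow(p, -1))))
Add(Add(34, Mul(Add(53, Mul(-1, Function('t')(3, -1))), 45)), Mul(-1, 40758)) = Add(Add(34, Mul(Add(53, Mul(-1, Mul(Rational(1, 4), 3, Pow(-1, -1), Add(-8, -1)))), 45)), Mul(-1, 40758)) = Add(Add(34, Mul(Add(53, Mul(-1, Mul(Rational(1, 4), 3, -1, -9))), 45)), -40758) = Add(Add(34, Mul(Add(53, Mul(-1, Rational(27, 4))), 45)), -40758) = Add(Add(34, Mul(Add(53, Rational(-27, 4)), 45)), -40758) = Add(Add(34, Mul(Rational(185, 4), 45)), -40758) = Add(Add(34, Rational(8325, 4)), -40758) = Add(Rational(8461, 4), -40758) = Rational(-154571, 4)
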